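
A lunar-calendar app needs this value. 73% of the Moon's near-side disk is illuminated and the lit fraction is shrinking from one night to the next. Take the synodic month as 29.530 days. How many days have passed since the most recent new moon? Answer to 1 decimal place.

19.9 days

Invert f = (1 − cos θ)/2 to get cos θ = 1 − 2(0.73) = -0.460, hence θ₀ = arccos -0.460 = 117.4°.
Waning ⇒ past full, so θ = 360° − 117.4° = 242.6°.
That fraction of the synodic month is 242.6/360 × 29.530 d ≈ 19.90 d.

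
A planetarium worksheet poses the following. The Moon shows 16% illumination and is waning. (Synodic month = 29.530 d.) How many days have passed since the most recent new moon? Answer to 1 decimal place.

Invert f = (1 − cos θ)/2 to get cos θ = 1 − 2(0.16) = 0.680, hence θ₀ = arccos 0.680 = 47.2°.
Waning ⇒ past full, so θ = 360° − 47.2° = 312.8°.
That fraction of the synodic month is 312.8/360 × 29.530 d ≈ 25.66 d.

25.7 days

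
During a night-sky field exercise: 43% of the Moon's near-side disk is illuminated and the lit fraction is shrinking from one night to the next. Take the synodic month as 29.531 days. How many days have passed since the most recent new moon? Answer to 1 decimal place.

cos θ = 1 − 2f = 0.140, giving a principal value of 82.0°.
Since the Moon is past full (waning), take the reflex angle: θ = 360° − 82.0° = 278.0°.
At 360°/29.531 d per day, 278.0° corresponds to 22.81 days.

22.8 days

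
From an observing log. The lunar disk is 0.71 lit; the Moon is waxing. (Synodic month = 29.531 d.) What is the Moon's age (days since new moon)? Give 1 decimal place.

9.4 days

Invert f = (1 − cos θ)/2 to get cos θ = 1 − 2(0.71) = -0.420, hence θ₀ = arccos -0.420 = 114.8°.
Waxing ⇒ before full, so θ = 114.8°.
That fraction of the synodic month is 114.8/360 × 29.531 d ≈ 9.42 d.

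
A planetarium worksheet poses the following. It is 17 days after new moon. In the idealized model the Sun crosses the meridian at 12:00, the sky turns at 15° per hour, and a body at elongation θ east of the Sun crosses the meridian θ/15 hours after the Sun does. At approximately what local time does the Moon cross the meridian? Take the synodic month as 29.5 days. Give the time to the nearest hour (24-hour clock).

02:00

Phase angle: θ = 360°·(17 d)/(29.5 d) = 207.5°.
The Moon trails the Sun by θ/15 = 207.5/15 ≈ 13.83 hours.
12:00 + 13.83 h ≈ 01:50 → 02:00 to the nearest hour.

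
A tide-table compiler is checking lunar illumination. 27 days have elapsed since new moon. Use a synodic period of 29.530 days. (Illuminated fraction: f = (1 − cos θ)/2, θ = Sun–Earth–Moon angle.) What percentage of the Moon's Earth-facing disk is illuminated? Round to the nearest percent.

7%

The Moon has covered 27/29.530 of its cycle, so θ ≈ 360° × 27/29.530 = 329.2°.
cos 329.2° = 0.859, so f = (1 − 0.859)/2 = 0.071, so 7%.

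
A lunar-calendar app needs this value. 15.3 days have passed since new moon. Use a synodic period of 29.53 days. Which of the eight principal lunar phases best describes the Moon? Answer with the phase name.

θ ≈ 360° × 15.3/29.53 = 187°, which falls in the full moon sector.

full moon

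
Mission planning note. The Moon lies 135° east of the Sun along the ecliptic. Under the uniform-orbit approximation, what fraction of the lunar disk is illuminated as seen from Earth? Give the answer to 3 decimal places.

0.854

Half-versine of 135°: (1 − (-0.707))/2 = 0.854.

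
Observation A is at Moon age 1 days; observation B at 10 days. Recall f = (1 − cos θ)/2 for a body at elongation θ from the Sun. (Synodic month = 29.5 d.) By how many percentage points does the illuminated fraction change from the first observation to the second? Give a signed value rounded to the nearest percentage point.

+75 percentage points

θ₁ = 360° × 1/29.5 = 12.2°, f₁ = (1 − cos θ₁)/2 = 0.011.
θ₂ = 360° × 10/29.5 = 122.0°, f₂ = (1 − cos θ₂)/2 = 0.765.
Change = f₂ − f₁ = +0.754 → +75 percentage points.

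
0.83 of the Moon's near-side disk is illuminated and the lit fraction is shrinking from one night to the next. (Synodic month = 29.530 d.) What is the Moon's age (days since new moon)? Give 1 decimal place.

18.8 days

Invert f = (1 − cos θ)/2 to get cos θ = 1 − 2(0.83) = -0.660, hence θ₀ = arccos -0.660 = 131.3°.
A waning Moon lies in 180°–360°, so θ = 360° − 131.3° = 228.7°.
That fraction of the synodic month is 228.7/360 × 29.530 d ≈ 18.76 d.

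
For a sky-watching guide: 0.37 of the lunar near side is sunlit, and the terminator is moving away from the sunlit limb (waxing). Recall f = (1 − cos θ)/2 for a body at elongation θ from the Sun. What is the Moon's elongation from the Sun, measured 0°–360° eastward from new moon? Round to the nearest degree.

75°

From f = (1 − cos θ)/2: cos θ = 1 − 2×0.37 = 0.260; arccos → 74.9°.
The Moon is waxing (0°–180°), so θ = 74.9° directly.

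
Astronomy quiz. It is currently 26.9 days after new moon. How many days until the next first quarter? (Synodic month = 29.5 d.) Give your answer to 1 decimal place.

First quarter occurs at elongation 90°, i.e. at age 29.5 × 90/360 = 7.375 d.
This lunation's first quarter (7.375 d) has passed, so add one period: 36.875 − 26.9 = 9.975 days.

10.0 days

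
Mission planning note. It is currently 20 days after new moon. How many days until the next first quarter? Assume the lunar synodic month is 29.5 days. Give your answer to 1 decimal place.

First quarter is 0.25 of the way through the cycle: age 0.25 × 29.5 = 7.375 d.
Already past this cycle's first quarter; the next is at 7.375 + 29.5 = 36.875 d, so 36.875 − 20 = 16.875 days.

16.9 days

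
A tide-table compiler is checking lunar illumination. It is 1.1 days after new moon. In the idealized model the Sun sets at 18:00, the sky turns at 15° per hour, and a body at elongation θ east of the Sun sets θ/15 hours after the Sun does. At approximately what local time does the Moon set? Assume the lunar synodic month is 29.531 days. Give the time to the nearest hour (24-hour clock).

Phase angle: θ = 360°·(1.1 d)/(29.531 d) = 13.4°.
Delay after the Sun = 13.4° / (15°/h) ≈ 0.89 h.
18:00 + 0.89 h ≈ 18:54 → 19:00 to the nearest hour.

19:00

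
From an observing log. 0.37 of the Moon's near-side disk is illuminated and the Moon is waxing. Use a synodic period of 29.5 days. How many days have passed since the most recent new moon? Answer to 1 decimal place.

Invert f = (1 − cos θ)/2 to get cos θ = 1 − 2(0.37) = 0.260, hence θ₀ = arccos 0.260 = 74.9°.
The Moon is waxing (0°–180°), so θ = 74.9° directly.
At 360°/29.5 d per day, 74.9° corresponds to 6.14 days.

6.1 days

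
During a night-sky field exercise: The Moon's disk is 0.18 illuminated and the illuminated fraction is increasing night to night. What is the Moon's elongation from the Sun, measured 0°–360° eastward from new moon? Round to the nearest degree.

50°

cos θ = 1 − 2f = 0.640, giving a principal value of 50.2°.
Waxing ⇒ before full, so θ = 50.2°.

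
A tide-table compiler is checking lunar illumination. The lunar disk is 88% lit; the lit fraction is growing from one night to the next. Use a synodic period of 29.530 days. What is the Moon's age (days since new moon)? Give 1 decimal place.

11.4 days

From f = (1 − cos θ)/2: cos θ = 1 − 2×0.88 = -0.760; arccos → 139.5°.
Before full moon the principal value applies: θ = 139.5°.
At 360°/29.530 d per day, 139.5° corresponds to 11.44 days.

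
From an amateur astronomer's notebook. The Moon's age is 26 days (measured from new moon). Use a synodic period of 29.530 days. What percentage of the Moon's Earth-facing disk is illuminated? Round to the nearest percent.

Phase angle: θ = 360°·(26 d)/(29.530 d) = 317.0°.
With cos θ = 0.731, the lit fraction is (1 − 0.731)/2 ≈ 0.135, so 13%.

13%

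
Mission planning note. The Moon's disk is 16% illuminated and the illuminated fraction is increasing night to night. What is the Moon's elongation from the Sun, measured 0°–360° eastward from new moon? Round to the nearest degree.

47°

cos θ = 1 − 2f = 0.680, giving a principal value of 47.2°.
Waxing ⇒ before full, so θ = 47.2°.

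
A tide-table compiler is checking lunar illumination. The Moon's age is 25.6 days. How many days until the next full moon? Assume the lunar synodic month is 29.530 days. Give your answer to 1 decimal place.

18.7 days

Full moon occurs at elongation 180°, i.e. at age 29.530 × 180/360 = 14.765 d.
Already past this cycle's full moon; the next is at 14.765 + 29.530 = 44.295 d, so 44.295 − 25.6 = 18.695 days.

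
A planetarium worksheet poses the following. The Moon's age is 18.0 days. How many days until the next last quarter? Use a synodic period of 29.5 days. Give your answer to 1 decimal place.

Last quarter occurs at elongation 270°, i.e. at age 29.5 × 270/360 = 22.125 d.
That is 22.125 − 18.0 = 4.125 days ahead.

4.1 days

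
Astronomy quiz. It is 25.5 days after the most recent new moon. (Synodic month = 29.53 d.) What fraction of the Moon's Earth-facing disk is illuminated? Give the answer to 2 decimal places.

Phase angle: θ = 360°·(25.5 d)/(29.53 d) = 310.9°.
Illuminated fraction = (1 − cos 310.9°)/2 = (1 − 0.654)/2 ≈ 0.173.

0.17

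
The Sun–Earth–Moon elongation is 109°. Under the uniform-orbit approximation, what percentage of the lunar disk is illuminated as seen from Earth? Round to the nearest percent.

66%

cos 109° = (-0.326), so f = (1 − (-0.326))/2 = 0.663, i.e. 66%.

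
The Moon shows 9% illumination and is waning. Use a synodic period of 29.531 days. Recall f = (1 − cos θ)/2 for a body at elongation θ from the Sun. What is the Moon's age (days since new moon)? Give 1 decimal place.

From f = (1 − cos θ)/2: cos θ = 1 − 2×0.09 = 0.820; arccos → 34.9°.
Waning ⇒ past full, so θ = 360° − 34.9° = 325.1°.
That fraction of the synodic month is 325.1/360 × 29.531 d ≈ 26.67 d.

26.7 days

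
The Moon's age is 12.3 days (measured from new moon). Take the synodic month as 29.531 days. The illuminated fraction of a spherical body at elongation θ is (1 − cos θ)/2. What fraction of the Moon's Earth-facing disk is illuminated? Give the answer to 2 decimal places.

0.93

Phase angle: θ = 360°·(12.3 d)/(29.531 d) = 149.9°.
cos 149.9° = (-0.866), so f = (1 − (-0.866))/2 = 0.933.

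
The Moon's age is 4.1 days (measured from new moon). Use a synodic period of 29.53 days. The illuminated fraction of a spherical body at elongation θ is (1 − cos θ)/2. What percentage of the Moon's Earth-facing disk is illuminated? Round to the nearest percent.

The Moon has covered 4.1/29.53 of its cycle, so θ ≈ 360° × 4.1/29.53 = 50.0°.
Illuminated fraction = (1 − cos 50.0°)/2 = (1 − 0.643)/2 ≈ 0.178, so 18%.

18%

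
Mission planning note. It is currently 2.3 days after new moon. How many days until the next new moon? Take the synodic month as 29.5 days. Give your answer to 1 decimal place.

One full lunation from the last new moon is 29.5 d; remaining = 29.5 − 2.3 = 27.200 d.

27.2 days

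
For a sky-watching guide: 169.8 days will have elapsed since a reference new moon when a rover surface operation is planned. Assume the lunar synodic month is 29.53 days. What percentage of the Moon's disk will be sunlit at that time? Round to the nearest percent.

Reduce mod P: 169.8 − 5×29.53 = 22.15 d into the current lunation.
Elongation θ = 360° × 22.15/29.53 ≈ 270.0°.
With cos θ = 0.001, the lit fraction is (1 − 0.001)/2 ≈ 0.500, so 50%.

50%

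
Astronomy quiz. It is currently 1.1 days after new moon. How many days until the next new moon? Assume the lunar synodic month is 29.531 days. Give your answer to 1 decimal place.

28.4 days

The next new moon completes the synodic month: 29.531 − 1.1 = 28.431 days.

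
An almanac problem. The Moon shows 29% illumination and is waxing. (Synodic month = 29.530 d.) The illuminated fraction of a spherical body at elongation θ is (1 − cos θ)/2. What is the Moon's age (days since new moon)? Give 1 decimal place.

5.3 days

From f = (1 − cos θ)/2: cos θ = 1 − 2×0.29 = 0.420; arccos → 65.2°.
Before full moon the principal value applies: θ = 65.2°.
That fraction of the synodic month is 65.2/360 × 29.530 d ≈ 5.35 d.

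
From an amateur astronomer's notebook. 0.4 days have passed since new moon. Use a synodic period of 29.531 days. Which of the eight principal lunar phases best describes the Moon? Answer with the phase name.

θ ≈ 360° × 0.4/29.531 = 5°, which falls in the new moon sector.

new moon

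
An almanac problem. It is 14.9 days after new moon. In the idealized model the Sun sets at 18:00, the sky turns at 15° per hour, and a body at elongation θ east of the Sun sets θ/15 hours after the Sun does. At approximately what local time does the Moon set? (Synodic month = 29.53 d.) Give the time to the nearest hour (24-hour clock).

Phase angle: θ = 360°·(14.9 d)/(29.53 d) = 181.6°.
Delay after the Sun = 181.6° / (15°/h) ≈ 12.11 h.
18:00 + 12.11 h ≈ 06:07 → 06:00 to the nearest hour.

06:00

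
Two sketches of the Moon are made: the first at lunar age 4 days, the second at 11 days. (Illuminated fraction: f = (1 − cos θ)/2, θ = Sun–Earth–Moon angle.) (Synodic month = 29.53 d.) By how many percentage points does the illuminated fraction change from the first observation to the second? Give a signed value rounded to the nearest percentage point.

θ₁ = 360° × 4/29.53 = 48.8°, f₁ = (1 − cos θ₁)/2 = 0.170.
θ₂ = 360° × 11/29.53 = 134.1°, f₂ = (1 − cos θ₂)/2 = 0.848.
Change = f₂ − f₁ = +0.678 → +68 percentage points.

+68 percentage points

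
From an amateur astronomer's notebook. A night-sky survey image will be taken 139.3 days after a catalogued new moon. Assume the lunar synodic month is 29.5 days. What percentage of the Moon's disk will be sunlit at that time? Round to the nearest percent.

59%

Reduce mod P: 139.3 − 4×29.5 = 21.30 d into the current lunation.
The Moon has covered 21.30/29.5 of its cycle, so θ ≈ 360° × 21.30/29.5 = 259.9°.
Illuminated fraction = (1 − cos 259.9°)/2 = (1 − (-0.175))/2 ≈ 0.587, so 59%.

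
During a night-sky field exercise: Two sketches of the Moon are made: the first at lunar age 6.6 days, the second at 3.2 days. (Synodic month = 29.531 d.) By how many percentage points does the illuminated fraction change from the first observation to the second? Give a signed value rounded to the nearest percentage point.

First observation: θ = 360°·6.6/29.531 = 80.5°, so f = 0.417.
Second observation: θ = 39.0°, f = 0.111.
Δf = 0.111 − 0.417 = -0.306, i.e. -31 pp.

-31 percentage points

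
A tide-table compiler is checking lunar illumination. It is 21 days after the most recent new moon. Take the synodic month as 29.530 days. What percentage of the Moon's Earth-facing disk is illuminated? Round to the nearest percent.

The Moon has covered 21/29.530 of its cycle, so θ ≈ 360° × 21/29.530 = 256.0°.
With cos θ = (-0.242), the lit fraction is (1 − (-0.242))/2 ≈ 0.621, so 62%.

62%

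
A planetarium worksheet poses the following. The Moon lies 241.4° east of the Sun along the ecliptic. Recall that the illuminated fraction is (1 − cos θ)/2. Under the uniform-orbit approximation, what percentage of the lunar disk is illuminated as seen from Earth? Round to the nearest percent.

74%

Half-versine of 241.4°: (1 − (-0.479))/2 = 0.739, i.e. 74%.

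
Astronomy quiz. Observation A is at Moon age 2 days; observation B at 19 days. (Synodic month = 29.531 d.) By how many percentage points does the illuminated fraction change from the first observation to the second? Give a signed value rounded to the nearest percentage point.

θ₁ = 360° × 2/29.531 = 24.4°, f₁ = (1 − cos θ₁)/2 = 0.045.
θ₂ = 360° × 19/29.531 = 231.6°, f₂ = (1 − cos θ₂)/2 = 0.810.
Change = f₂ − f₁ = +0.766 → +77 percentage points.

+77 percentage points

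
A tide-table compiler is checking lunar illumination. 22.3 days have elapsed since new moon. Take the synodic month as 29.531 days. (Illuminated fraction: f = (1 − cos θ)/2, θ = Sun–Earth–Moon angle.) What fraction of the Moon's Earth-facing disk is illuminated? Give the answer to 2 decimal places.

0.48

The Moon has covered 22.3/29.531 of its cycle, so θ ≈ 360° × 22.3/29.531 = 271.8°.
cos 271.8° = 0.032, so f = (1 − 0.032)/2 = 0.484.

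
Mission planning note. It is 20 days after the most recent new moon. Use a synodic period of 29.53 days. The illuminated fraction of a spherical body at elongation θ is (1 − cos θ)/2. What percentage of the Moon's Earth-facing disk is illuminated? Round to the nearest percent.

Phase angle: θ = 360°·(20 d)/(29.53 d) = 243.8°.
Illuminated fraction = (1 − cos 243.8°)/2 = (1 − (-0.441))/2 ≈ 0.721, so 72%.

72%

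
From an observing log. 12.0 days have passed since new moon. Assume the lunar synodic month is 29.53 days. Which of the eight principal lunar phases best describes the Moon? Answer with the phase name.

waxing gibbous

At 12.0/29.53 of the cycle, θ ≈ 146° — the waxing gibbous range.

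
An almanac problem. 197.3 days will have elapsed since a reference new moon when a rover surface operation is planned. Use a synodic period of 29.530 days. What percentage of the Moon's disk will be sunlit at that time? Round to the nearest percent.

Reduce mod P: 197.3 − 6×29.530 = 20.12 d into the current lunation.
Elongation θ = 360° × 20.12/29.530 ≈ 245.3°.
Illuminated fraction = (1 − cos 245.3°)/2 = (1 − (-0.418))/2 ≈ 0.709, so 71%.

71%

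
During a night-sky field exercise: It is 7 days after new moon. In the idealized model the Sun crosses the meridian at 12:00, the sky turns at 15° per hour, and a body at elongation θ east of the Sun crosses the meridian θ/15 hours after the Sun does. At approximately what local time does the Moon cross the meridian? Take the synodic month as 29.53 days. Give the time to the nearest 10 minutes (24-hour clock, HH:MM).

17:40

Elongation θ = 360° × 7/29.53 ≈ 85.3°.
At 15° of sky rotation per hour, 85.3° corresponds to a 5.69 h lag.
12:00 + 5.689 h ≈ 17:41 → 17:40 to the nearest ten minutes.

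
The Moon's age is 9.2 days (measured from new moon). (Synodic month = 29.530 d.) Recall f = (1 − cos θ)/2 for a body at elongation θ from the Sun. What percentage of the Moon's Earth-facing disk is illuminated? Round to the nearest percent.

69%

Phase angle: θ = 360°·(9.2 d)/(29.530 d) = 112.2°.
Illuminated fraction = (1 − cos 112.2°)/2 = (1 − (-0.377))/2 ≈ 0.689, so 69%.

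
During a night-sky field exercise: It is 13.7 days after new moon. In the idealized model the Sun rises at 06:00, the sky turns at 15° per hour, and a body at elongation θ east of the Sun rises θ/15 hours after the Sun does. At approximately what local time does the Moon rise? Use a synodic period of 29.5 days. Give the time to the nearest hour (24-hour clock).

17:00

Elongation θ = 360° × 13.7/29.5 ≈ 167.2°.
The Moon trails the Sun by θ/15 = 167.2/15 ≈ 11.15 hours.
06:00 + 11.15 h ≈ 17:09 → 17:00 to the nearest hour.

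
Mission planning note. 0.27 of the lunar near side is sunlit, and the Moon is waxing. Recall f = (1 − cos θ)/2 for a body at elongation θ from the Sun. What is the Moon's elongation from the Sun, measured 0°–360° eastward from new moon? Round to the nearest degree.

From f = (1 − cos θ)/2: cos θ = 1 − 2×0.27 = 0.460; arccos → 62.6°.
Before full moon the principal value applies: θ = 62.6°.

63°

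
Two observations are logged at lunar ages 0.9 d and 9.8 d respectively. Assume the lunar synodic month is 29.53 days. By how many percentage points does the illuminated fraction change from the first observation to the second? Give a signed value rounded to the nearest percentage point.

First observation: θ = 360°·0.9/29.53 = 11.0°, so f = 0.009.
Second observation: θ = 119.5°, f = 0.746.
Δf = 0.746 − 0.009 = +0.737, i.e. +74 pp.

+74 pp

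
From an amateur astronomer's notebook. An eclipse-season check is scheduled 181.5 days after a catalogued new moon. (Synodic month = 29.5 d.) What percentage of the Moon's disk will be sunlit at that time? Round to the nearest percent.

21%

181.5/29.5 = 6.153 lunations, so 6 complete cycles and 4.50 d into the next.
The Moon has covered 4.50/29.5 of its cycle, so θ ≈ 360° × 4.50/29.5 = 54.9°.
cos 54.9° = 0.575, so f = (1 − 0.575)/2 = 0.213, so 21%.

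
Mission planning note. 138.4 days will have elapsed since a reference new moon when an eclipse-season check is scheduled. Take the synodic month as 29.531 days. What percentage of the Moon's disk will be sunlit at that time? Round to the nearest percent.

69%

138.4/29.531 = 4.687 lunations, so 4 complete cycles and 20.28 d into the next.
The Moon has covered 20.28/29.531 of its cycle, so θ ≈ 360° × 20.28/29.531 = 247.2°.
Illuminated fraction = (1 − cos 247.2°)/2 = (1 − (-0.388))/2 ≈ 0.694, so 69%.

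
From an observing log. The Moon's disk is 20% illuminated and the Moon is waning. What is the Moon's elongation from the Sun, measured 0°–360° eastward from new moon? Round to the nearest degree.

307°

cos θ = 1 − 2f = 0.600, giving a principal value of 53.1°.
A waning Moon lies in 180°–360°, so θ = 360° − 53.1° = 306.9°.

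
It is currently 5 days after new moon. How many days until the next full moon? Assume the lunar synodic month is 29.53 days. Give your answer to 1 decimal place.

9.8 days

Full moon is 0.5 of the way through the cycle: age 0.5 × 29.53 = 14.765 d.
That is 14.765 − 5 = 9.765 days ahead.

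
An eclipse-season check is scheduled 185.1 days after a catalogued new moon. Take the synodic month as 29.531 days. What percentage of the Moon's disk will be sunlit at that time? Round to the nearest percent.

185.1 d spans 6 complete synodic months (6 × 29.531 = 177.19 d) plus 7.91 d.
Phase angle: θ = 360°·(7.91 d)/(29.531 d) = 96.5°.
Illuminated fraction = (1 − cos 96.5°)/2 = (1 − (-0.113))/2 ≈ 0.556, so 56%.

56%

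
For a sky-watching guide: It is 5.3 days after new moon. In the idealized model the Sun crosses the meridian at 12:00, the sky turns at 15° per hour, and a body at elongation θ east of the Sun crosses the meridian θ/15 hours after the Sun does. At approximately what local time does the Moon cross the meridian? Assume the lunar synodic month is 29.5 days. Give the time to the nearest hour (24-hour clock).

16:00

Elongation θ = 360° × 5.3/29.5 ≈ 64.7°.
Delay after the Sun = 64.7° / (15°/h) ≈ 4.31 h.
12:00 + 4.31 h ≈ 16:19 → 16:00 to the nearest hour.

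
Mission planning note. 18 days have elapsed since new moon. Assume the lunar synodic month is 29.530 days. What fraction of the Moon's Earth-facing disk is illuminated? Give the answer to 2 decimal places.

The Moon has covered 18/29.530 of its cycle, so θ ≈ 360° × 18/29.530 = 219.4°.
cos 219.4° = (-0.772), so f = (1 − (-0.772))/2 = 0.886.

0.89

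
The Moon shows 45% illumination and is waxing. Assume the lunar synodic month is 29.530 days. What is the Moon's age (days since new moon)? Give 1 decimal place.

From f = (1 − cos θ)/2: cos θ = 1 − 2×0.45 = 0.100; arccos → 84.3°.
The Moon is waxing (0°–180°), so θ = 84.3° directly.
Age = 29.530 × 84.3°/360° ≈ 6.91 days.

6.9 days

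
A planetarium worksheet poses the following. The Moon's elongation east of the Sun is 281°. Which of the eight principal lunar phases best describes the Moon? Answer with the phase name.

last quarter

The last quarter sector spans roughly 248°–292°; 281° falls inside it.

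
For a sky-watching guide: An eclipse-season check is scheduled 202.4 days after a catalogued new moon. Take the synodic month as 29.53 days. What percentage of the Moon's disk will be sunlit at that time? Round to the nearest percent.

Reduce mod P: 202.4 − 6×29.53 = 25.22 d into the current lunation.
The Moon has covered 25.22/29.53 of its cycle, so θ ≈ 360° × 25.22/29.53 = 307.5°.
With cos θ = 0.608, the lit fraction is (1 − 0.608)/2 ≈ 0.196, so 20%.

20%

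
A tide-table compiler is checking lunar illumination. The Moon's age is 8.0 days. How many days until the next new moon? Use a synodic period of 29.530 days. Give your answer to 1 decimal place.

21.5 days

One full lunation from the last new moon is 29.530 d; remaining = 29.530 − 8.0 = 21.530 d.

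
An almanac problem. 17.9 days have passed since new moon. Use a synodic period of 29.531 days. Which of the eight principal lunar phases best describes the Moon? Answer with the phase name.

waning gibbous

θ ≈ 360° × 17.9/29.531 = 218°, which falls in the waning gibbous sector.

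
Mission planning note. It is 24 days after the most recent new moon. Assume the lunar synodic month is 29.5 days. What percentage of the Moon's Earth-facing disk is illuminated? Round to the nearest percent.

31%

The Moon has covered 24/29.5 of its cycle, so θ ≈ 360° × 24/29.5 = 292.9°.
With cos θ = 0.389, the lit fraction is (1 − 0.389)/2 ≈ 0.306, so 31%.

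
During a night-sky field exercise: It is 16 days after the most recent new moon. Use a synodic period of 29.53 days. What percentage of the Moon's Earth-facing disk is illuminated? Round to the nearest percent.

98%

Phase angle: θ = 360°·(16 d)/(29.53 d) = 195.1°.
cos 195.1° = (-0.966), so f = (1 − (-0.966))/2 = 0.983, so 98%.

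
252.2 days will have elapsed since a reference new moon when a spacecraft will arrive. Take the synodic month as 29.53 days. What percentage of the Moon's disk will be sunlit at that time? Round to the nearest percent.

252.2 d spans 8 complete synodic months (8 × 29.53 = 236.24 d) plus 15.96 d.
Elongation θ = 360° × 15.96/29.53 ≈ 194.6°.
With cos θ = (-0.968), the lit fraction is (1 − (-0.968))/2 ≈ 0.984, so 98%.

98%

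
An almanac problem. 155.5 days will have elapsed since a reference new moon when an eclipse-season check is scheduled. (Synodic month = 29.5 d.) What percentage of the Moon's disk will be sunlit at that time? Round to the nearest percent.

155.5 d spans 5 complete synodic months (5 × 29.5 = 147.50 d) plus 8.00 d.
Phase angle: θ = 360°·(8.00 d)/(29.5 d) = 97.6°.
Illuminated fraction = (1 − cos 97.6°)/2 = (1 − (-0.133))/2 ≈ 0.566, so 57%.

57%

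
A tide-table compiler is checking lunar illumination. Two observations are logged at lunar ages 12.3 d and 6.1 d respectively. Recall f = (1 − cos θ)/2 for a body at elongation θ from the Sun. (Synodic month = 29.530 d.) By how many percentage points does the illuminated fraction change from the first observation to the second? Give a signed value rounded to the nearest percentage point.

θ₁ = 360° × 12.3/29.530 = 149.9°, f₁ = (1 − cos θ₁)/2 = 0.933.
θ₂ = 360° × 6.1/29.530 = 74.4°, f₂ = (1 − cos θ₂)/2 = 0.365.
Change = f₂ − f₁ = -0.568 → -57 percentage points.

-57 pp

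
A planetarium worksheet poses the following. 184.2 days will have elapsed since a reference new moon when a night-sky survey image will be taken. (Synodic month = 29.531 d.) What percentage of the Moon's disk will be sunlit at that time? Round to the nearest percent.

46%

Reduce mod P: 184.2 − 6×29.531 = 7.01 d into the current lunation.
The Moon has covered 7.01/29.531 of its cycle, so θ ≈ 360° × 7.01/29.531 = 85.5°.
With cos θ = 0.078, the lit fraction is (1 − 0.078)/2 ≈ 0.461, so 46%.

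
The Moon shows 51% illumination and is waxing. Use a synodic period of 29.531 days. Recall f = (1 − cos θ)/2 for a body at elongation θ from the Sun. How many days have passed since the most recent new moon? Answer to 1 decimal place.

From f = (1 − cos θ)/2: cos θ = 1 − 2×0.51 = -0.020; arccos → 91.1°.
Before full moon the principal value applies: θ = 91.1°.
That fraction of the synodic month is 91.1/360 × 29.531 d ≈ 7.48 d.

7.5 days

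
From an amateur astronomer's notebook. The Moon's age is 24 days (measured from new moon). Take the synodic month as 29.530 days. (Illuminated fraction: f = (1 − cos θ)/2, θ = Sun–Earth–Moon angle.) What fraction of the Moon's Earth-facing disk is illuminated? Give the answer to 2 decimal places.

The Moon has covered 24/29.530 of its cycle, so θ ≈ 360° × 24/29.530 = 292.6°.
With cos θ = 0.384, the lit fraction is (1 − 0.384)/2 ≈ 0.308.

0.31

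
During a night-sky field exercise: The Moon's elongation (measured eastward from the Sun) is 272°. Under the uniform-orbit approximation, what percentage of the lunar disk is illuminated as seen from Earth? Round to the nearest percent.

48%

f = (1 − cos 272°)/2 = (1 − 0.035)/2 ≈ 0.483, i.e. 48%.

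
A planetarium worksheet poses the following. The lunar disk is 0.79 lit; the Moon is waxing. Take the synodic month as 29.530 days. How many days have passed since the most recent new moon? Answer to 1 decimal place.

10.3 days

Invert f = (1 − cos θ)/2 to get cos θ = 1 − 2(0.79) = -0.580, hence θ₀ = arccos -0.580 = 125.5°.
The Moon is waxing (0°–180°), so θ = 125.5° directly.
That fraction of the synodic month is 125.5/360 × 29.530 d ≈ 10.29 d.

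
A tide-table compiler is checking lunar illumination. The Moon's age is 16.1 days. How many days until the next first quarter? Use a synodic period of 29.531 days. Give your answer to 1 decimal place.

20.8 days

First quarter is 0.25 of the way through the cycle: age 0.25 × 29.531 = 7.383 d.
Already past this cycle's first quarter; the next is at 7.383 + 29.531 = 36.914 d, so 36.914 − 16.1 = 20.814 days.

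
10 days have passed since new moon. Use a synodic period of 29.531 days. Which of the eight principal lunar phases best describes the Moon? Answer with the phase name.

θ ≈ 360° × 10/29.531 = 122°, which falls in the waxing gibbous sector.

waxing gibbous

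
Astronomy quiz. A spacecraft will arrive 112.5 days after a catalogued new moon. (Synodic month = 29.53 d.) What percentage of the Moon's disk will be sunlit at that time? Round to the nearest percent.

112.5/29.53 = 3.810 lunations, so 3 complete cycles and 23.91 d into the next.
Elongation θ = 360° × 23.91/29.53 ≈ 291.5°.
cos 291.5° = 0.366, so f = (1 − 0.366)/2 = 0.317, so 32%.

32%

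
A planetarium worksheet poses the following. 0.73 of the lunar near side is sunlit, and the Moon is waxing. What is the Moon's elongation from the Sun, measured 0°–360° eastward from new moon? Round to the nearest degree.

117°

cos θ = 1 − 2f = -0.460, giving a principal value of 117.4°.
Waxing ⇒ before full, so θ = 117.4°.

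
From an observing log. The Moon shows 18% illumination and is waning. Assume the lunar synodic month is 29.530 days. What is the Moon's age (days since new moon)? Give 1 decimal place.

Invert f = (1 − cos θ)/2 to get cos θ = 1 − 2(0.18) = 0.640, hence θ₀ = arccos 0.640 = 50.2°.
Waning ⇒ past full, so θ = 360° − 50.2° = 309.8°.
Age = 29.530 × 309.8°/360° ≈ 25.41 days.

25.4 days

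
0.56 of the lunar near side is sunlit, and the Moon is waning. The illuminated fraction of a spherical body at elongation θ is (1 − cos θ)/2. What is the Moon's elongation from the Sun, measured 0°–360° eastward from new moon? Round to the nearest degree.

263°

From f = (1 − cos θ)/2: cos θ = 1 − 2×0.56 = -0.120; arccos → 96.9°.
Waning ⇒ past full, so θ = 360° − 96.9° = 263.1°.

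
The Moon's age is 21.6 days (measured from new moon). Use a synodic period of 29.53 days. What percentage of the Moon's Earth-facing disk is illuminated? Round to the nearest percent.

The Moon has covered 21.6/29.53 of its cycle, so θ ≈ 360° × 21.6/29.53 = 263.3°.
With cos θ = (-0.116), the lit fraction is (1 − (-0.116))/2 ≈ 0.558, so 56%.

56%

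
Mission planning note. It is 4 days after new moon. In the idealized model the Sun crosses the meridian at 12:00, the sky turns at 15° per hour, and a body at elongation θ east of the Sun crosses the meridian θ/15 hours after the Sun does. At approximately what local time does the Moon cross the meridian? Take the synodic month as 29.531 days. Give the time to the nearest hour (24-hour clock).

15:00

The Moon has covered 4/29.531 of its cycle, so θ ≈ 360° × 4/29.531 = 48.8°.
Delay after the Sun = 48.8° / (15°/h) ≈ 3.25 h.
12:00 + 3.25 h ≈ 15:15 → 15:00 to the nearest hour.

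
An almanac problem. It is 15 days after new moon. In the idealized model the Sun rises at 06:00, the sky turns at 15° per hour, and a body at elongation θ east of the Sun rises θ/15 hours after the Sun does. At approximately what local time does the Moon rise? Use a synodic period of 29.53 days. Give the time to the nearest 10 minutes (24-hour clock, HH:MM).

18:10

Phase angle: θ = 360°·(15 d)/(29.53 d) = 182.9°.
Delay after the Sun = 182.9° / (15°/h) ≈ 12.19 h.
06:00 + 12.191 h ≈ 18:11 → 18:10 to the nearest ten minutes.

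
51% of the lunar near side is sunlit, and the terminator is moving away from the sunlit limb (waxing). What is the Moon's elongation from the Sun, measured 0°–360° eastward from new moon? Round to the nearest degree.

Invert f = (1 − cos θ)/2 to get cos θ = 1 − 2(0.51) = -0.020, hence θ₀ = arccos -0.020 = 91.1°.
The Moon is waxing (0°–180°), so θ = 91.1° directly.

91°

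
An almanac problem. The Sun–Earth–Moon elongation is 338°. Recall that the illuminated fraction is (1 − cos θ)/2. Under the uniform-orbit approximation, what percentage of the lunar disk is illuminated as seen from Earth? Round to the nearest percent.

f = (1 − cos 338°)/2 = (1 − 0.927)/2 ≈ 0.036, i.e. 4%.

4%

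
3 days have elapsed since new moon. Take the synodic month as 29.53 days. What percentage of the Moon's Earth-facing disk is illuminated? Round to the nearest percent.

10%

The Moon has covered 3/29.53 of its cycle, so θ ≈ 360° × 3/29.53 = 36.6°.
cos 36.6° = 0.803, so f = (1 − 0.803)/2 = 0.098, so 10%.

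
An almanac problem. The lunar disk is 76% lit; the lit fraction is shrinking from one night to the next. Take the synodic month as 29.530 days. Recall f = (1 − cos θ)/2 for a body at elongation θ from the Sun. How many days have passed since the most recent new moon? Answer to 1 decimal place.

19.6 days

Invert f = (1 − cos θ)/2 to get cos θ = 1 − 2(0.76) = -0.520, hence θ₀ = arccos -0.520 = 121.3°.
A waning Moon lies in 180°–360°, so θ = 360° − 121.3° = 238.7°.
At 360°/29.530 d per day, 238.7° corresponds to 19.58 days.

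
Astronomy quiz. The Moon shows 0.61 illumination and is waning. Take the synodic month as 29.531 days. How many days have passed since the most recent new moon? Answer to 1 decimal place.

21.1 days

Invert f = (1 − cos θ)/2 to get cos θ = 1 − 2(0.61) = -0.220, hence θ₀ = arccos -0.220 = 102.7°.
Since the Moon is past full (waning), take the reflex angle: θ = 360° − 102.7° = 257.3°.
At 360°/29.531 d per day, 257.3° corresponds to 21.11 days.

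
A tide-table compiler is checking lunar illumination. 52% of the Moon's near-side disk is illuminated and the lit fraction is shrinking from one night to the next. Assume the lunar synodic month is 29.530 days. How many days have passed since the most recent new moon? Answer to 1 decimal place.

cos θ = 1 − 2f = -0.040, giving a principal value of 92.3°.
Waning ⇒ past full, so θ = 360° − 92.3° = 267.7°.
At 360°/29.530 d per day, 267.7° corresponds to 21.96 days.

22.0 days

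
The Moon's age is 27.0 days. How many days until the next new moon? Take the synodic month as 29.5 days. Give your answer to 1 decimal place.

The next new moon completes the synodic month: 29.5 − 27.0 = 2.500 days.

2.5 days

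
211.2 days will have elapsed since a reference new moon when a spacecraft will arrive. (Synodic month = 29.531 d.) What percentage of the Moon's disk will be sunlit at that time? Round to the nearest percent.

Reduce mod P: 211.2 − 7×29.531 = 4.48 d into the current lunation.
Elongation θ = 360° × 4.48/29.531 ≈ 54.7°.
cos 54.7° = 0.579, so f = (1 − 0.579)/2 = 0.211, so 21%.

21%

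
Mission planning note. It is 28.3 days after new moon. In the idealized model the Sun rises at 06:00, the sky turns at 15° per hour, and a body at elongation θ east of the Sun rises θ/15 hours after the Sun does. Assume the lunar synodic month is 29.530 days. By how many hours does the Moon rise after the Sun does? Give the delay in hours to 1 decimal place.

23.0 h

Phase angle: θ = 360°·(28.3 d)/(29.530 d) = 345.0°.
Delay after the Sun = 345.0° / (15°/h) ≈ 23.00 h.
So the Moon rises 23.00 h after the Sun.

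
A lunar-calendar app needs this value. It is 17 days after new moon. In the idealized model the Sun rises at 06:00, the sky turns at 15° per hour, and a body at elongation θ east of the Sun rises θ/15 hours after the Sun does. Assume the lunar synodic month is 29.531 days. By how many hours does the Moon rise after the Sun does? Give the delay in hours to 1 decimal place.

Phase angle: θ = 360°·(17 d)/(29.531 d) = 207.2°.
Delay after the Sun = 207.2° / (15°/h) ≈ 13.82 h.
So the Moon rises 13.82 h after the Sun.

13.8 h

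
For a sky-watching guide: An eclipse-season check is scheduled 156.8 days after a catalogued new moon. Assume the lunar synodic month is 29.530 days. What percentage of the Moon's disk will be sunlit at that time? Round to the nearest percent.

68%

156.8 d spans 5 complete synodic months (5 × 29.530 = 147.65 d) plus 9.15 d.
The Moon has covered 9.15/29.530 of its cycle, so θ ≈ 360° × 9.15/29.530 = 111.5°.
With cos θ = (-0.367), the lit fraction is (1 − (-0.367))/2 ≈ 0.684, so 68%.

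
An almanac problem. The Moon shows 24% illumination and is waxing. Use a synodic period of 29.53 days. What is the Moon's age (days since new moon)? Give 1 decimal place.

4.8 days

From f = (1 − cos θ)/2: cos θ = 1 − 2×0.24 = 0.520; arccos → 58.7°.
Before full moon the principal value applies: θ = 58.7°.
Age = 29.53 × 58.7°/360° ≈ 4.81 days.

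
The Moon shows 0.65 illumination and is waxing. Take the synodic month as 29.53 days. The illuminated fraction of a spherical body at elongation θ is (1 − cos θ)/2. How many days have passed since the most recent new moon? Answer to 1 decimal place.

8.8 days

cos θ = 1 − 2f = -0.300, giving a principal value of 107.5°.
The Moon is waxing (0°–180°), so θ = 107.5° directly.
Age = 29.53 × 107.5°/360° ≈ 8.81 days.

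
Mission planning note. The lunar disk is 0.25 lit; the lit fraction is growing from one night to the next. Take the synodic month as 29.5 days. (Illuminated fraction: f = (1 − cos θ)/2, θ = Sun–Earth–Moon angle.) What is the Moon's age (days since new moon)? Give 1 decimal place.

4.9 days

From f = (1 − cos θ)/2: cos θ = 1 − 2×0.25 = 0.500; arccos → 60.0°.
The Moon is waxing (0°–180°), so θ = 60.0° directly.
At 360°/29.5 d per day, 60.0° corresponds to 4.92 days.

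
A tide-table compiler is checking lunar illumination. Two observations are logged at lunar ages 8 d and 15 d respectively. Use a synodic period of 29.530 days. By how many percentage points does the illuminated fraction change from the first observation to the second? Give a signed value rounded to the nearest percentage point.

First observation: θ = 360°·8/29.530 = 97.5°, so f = 0.566.
Second observation: θ = 182.9°, f = 0.999.
Δf = 0.999 − 0.566 = +0.434, i.e. +43 pp.

+43 pp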